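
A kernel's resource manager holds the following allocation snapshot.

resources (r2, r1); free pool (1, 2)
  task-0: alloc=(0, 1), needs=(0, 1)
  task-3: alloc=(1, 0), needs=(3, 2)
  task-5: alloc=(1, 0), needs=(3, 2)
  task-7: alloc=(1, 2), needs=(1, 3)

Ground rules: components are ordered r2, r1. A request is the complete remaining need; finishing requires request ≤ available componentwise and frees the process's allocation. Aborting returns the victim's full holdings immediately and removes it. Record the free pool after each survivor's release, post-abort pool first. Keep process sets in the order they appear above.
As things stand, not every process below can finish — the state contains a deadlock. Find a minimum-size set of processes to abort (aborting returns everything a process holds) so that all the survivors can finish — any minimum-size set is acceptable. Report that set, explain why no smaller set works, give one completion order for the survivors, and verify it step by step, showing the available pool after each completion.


Abort task-5.
Key observation: the deadlocked task-3 becomes finishable only because task-5 released (1, 0); it completes at step 3 below.
Minimality: the empty abort set fails — the state is deadlocked as it stands.
The survivors complete as task-0, task-7, task-3. Check, step by step (starting from the post-abort pool):
  pool = (2, 2)
  task-0: need (0, 1) fits (2, 2); releases (0, 1), pool now (2, 3)
  task-7: need (1, 3) fits (2, 3); releases (1, 2), pool now (3, 5)
  task-3: need (3, 2) fits (3, 5); releases (1, 0), pool now (4, 5)


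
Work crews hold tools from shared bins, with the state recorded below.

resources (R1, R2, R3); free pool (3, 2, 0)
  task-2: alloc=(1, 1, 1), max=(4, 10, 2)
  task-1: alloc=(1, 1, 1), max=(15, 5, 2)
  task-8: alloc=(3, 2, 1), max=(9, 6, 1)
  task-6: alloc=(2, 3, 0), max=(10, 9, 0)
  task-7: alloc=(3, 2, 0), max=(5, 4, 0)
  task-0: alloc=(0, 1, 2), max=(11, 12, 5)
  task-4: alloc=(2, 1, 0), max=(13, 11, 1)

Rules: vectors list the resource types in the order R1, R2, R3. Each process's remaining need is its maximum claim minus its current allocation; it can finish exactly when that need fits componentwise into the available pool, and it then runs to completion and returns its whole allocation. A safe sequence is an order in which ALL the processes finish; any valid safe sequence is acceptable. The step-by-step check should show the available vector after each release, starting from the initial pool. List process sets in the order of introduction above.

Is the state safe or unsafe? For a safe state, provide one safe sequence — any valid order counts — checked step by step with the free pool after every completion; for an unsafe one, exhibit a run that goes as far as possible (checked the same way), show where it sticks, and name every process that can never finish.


SAFE. One safe sequence: task-7, task-8, task-6, task-2, task-4, task-1, task-0.
Key observation: at task-7 the run first touches a limit — (2, 2, 0) against (3, 2, 0), exact on a resource it actually requests.
Walking it through:
  pool = (3, 2, 0)
  run task-7 (needs (2, 2, 0), free (3, 2, 0)); after release of (3, 2, 0) the pool is (6, 4, 0)
  run task-8 (needs (6, 4, 0), free (6, 4, 0)); after release of (3, 2, 1) the pool is (9, 6, 1)
  run task-6 (needs (8, 6, 0), free (9, 6, 1)); after release of (2, 3, 0) the pool is (11, 9, 1)
  run task-2 (needs (3, 9, 1), free (11, 9, 1)); after release of (1, 1, 1) the pool is (12, 10, 2)
  run task-4 (needs (11, 10, 1), free (12, 10, 2)); after release of (2, 1, 0) the pool is (14, 11, 2)
  run task-1 (needs (14, 4, 1), free (14, 11, 2)); after release of (1, 1, 1) the pool is (15, 12, 3)
  run task-0 (needs (11, 11, 3), free (15, 12, 3)); after release of (0, 1, 2) the pool is (15, 13, 5)


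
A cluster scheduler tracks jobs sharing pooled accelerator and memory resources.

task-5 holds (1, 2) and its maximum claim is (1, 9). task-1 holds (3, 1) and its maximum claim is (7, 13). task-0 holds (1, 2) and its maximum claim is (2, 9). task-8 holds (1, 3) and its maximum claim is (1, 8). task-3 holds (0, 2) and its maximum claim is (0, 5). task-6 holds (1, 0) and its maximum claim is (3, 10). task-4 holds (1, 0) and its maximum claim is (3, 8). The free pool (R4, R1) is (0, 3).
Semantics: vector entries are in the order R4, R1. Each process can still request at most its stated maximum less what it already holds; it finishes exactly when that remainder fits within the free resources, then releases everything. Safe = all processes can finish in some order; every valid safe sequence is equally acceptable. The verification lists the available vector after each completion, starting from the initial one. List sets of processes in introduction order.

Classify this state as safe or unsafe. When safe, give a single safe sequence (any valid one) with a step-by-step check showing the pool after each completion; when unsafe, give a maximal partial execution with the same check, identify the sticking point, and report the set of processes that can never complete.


SAFE, for example via the order task-3, task-8, task-5, task-0, task-4, task-1, task-6.
Key observation: the order's first zero-slack moment is task-3 ((0, 3) needed, (0, 3) free — a requested resource with nothing to spare).
Step-by-step check:
  pool = (0, 3)
  run task-3 (needs (0, 3), free (0, 3)); after release of (0, 2) the pool is (0, 5)
  run task-8 (needs (0, 5), free (0, 5)); after release of (1, 3) the pool is (1, 8)
  run task-5 (needs (0, 7), free (1, 8)); after release of (1, 2) the pool is (2, 10)
  run task-0 (needs (1, 7), free (2, 10)); after release of (1, 2) the pool is (3, 12)
  run task-4 (needs (2, 8), free (3, 12)); after release of (1, 0) the pool is (4, 12)
  run task-1 (needs (4, 12), free (4, 12)); after release of (3, 1) the pool is (7, 13)
  run task-6 (needs (2, 10), free (7, 13)); after release of (1, 0) the pool is (8, 13)


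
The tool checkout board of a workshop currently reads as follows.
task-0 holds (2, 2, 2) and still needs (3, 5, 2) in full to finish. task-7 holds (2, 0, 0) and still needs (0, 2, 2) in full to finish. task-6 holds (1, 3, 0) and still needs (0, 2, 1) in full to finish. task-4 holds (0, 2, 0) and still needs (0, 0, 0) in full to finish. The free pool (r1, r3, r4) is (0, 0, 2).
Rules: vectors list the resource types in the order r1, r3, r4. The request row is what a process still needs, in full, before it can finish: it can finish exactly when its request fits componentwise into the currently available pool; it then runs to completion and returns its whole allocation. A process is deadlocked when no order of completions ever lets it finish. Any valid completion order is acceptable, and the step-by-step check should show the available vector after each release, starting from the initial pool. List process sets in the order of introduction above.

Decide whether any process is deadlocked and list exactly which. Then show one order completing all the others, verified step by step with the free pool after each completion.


The deadlocked set is empty.
Key observation: no deadlock: task-4 fits now, and the freed resources carry the rest through.
The rest can finish in the order task-4, task-6, task-7, task-0. Walking it through:
  pool = (0, 0, 2)
  task-4: need (0, 0, 0) fits (0, 0, 2); releases (0, 2, 0), pool now (0, 2, 2)
  task-6: need (0, 2, 1) fits (0, 2, 2); releases (1, 3, 0), pool now (1, 5, 2)
  task-7: need (0, 2, 2) fits (1, 5, 2); releases (2, 0, 0), pool now (3, 5, 2)
  task-0: need (3, 5, 2) fits (3, 5, 2); releases (2, 2, 2), pool now (5, 7, 4)


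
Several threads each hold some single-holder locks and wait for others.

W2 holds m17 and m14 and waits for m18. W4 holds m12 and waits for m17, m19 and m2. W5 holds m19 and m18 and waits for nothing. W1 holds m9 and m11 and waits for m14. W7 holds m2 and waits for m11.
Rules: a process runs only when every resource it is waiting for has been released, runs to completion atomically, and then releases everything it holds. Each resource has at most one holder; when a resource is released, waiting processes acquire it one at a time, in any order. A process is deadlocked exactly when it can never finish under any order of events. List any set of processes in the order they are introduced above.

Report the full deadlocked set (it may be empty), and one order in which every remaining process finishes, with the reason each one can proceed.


Nothing here is deadlocked.
Key observation: the waits form no ring: some process can always run, and its releases unblock the others one by one.
One completion order for the rest: W5, W2, W1, W7, W4.
Check, step by step:
  W5: no waits; runs immediately, freeing m19 and m18
  W2: everything it awaited (m18) is free; runs, freeing m17 and m14
  W1: everything it awaited (m14) is free; runs, freeing m9 and m11
  W7: everything it awaited (m11) is free; runs, freeing m2
  W4: everything it awaited (m17, m19 and m2) is free; runs, freeing m12


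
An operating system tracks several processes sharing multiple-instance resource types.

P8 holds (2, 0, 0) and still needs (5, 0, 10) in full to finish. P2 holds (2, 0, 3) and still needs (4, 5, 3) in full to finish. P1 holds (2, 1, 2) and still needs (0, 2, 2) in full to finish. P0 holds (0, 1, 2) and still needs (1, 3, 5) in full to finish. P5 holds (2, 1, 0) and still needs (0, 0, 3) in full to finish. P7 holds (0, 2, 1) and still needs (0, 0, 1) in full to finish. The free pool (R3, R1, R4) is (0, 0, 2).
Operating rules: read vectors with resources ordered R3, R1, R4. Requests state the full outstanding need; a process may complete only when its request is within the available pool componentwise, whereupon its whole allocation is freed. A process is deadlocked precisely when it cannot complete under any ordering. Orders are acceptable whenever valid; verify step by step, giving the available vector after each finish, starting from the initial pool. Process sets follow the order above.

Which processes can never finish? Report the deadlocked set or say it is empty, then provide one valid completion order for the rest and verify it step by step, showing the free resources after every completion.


The deadlocked set is empty.
Key observation: no deadlock: P7 fits now, and the freed resources carry the rest through.
One completion order for the rest: P7, P1, P5, P0, P2, P8. Step-by-step check:
  pool = (0, 0, 2)
  P7: need (0, 0, 1) fits (0, 0, 2); releases (0, 2, 1), pool now (0, 2, 3)
  P1: need (0, 2, 2) fits (0, 2, 3); releases (2, 1, 2), pool now (2, 3, 5)
  P5: need (0, 0, 3) fits (2, 3, 5); releases (2, 1, 0), pool now (4, 4, 5)
  P0: need (1, 3, 5) fits (4, 4, 5); releases (0, 1, 2), pool now (4, 5, 7)
  P2: need (4, 5, 3) fits (4, 5, 7); releases (2, 0, 3), pool now (6, 5, 10)
  P8: need (5, 0, 10) fits (6, 5, 10); releases (2, 0, 0), pool now (8, 5, 10)


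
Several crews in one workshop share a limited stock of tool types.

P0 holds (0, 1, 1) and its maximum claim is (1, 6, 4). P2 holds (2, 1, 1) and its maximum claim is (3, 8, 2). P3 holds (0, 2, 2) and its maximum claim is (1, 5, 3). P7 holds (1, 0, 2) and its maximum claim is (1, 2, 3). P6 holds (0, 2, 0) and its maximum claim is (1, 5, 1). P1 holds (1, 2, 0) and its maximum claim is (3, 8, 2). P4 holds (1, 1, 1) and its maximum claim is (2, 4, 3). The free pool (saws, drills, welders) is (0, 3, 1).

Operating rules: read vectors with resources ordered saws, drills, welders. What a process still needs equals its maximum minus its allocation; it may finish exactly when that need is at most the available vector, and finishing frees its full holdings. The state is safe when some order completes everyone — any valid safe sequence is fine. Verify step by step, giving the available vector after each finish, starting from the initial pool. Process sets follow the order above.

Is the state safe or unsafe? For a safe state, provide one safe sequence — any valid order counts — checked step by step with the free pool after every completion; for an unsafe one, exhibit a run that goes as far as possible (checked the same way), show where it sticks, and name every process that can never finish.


The state is SAFE; one workable sequence: P7, P6, P3, P4, P2, P0, P1.
Key observation: reading the order forward, P7 is the first process whose need (0, 2, 1) meets the free pool (0, 3, 1) exactly on a resource it requests.
Step-by-step check:
  pool = (0, 3, 1)
  P7: need (0, 2, 1) fits (0, 3, 1); releases (1, 0, 2), pool now (1, 3, 3)
  P6: need (1, 3, 1) fits (1, 3, 3); releases (0, 2, 0), pool now (1, 5, 3)
  P3: need (1, 3, 1) fits (1, 5, 3); releases (0, 2, 2), pool now (1, 7, 5)
  P4: need (1, 3, 2) fits (1, 7, 5); releases (1, 1, 1), pool now (2, 8, 6)
  P2: need (1, 7, 1) fits (2, 8, 6); releases (2, 1, 1), pool now (4, 9, 7)
  P0: need (1, 5, 3) fits (4, 9, 7); releases (0, 1, 1), pool now (4, 10, 8)
  P1: need (2, 6, 2) fits (4, 10, 8); releases (1, 2, 0), pool now (5, 12, 8)


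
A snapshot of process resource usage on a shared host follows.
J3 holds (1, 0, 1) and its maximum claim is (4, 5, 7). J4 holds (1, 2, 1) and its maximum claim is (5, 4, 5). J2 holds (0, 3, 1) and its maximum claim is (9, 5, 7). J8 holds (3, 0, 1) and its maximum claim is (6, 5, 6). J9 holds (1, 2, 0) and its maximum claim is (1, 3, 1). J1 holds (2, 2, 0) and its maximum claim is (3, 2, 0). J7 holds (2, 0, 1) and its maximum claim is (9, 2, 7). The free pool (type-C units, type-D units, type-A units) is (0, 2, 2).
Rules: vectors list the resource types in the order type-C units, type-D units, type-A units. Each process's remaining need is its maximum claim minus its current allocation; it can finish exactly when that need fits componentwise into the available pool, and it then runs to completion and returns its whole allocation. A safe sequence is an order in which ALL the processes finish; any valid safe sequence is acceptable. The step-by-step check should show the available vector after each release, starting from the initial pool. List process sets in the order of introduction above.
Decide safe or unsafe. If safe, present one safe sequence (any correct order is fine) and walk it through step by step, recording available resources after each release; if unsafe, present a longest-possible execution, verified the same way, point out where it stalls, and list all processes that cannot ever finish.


The state is UNSAFE.
Key observation: type-A units is the bottleneck — with J9, J1 done the pool holds (3, 6, 2), short of every remaining need.
Going as far as possible: J9, J1; after that, nothing fits. Step-by-step check:
  pool = (0, 2, 2)
  J9: need (0, 1, 1) fits (0, 2, 2); releases (1, 2, 0), pool now (1, 4, 2)
  J1: need (1, 0, 0) fits (1, 4, 2); releases (2, 2, 0), pool now (3, 6, 2)
  J3 still needs (3, 5, 6) but only (3, 6, 2) is free — short on type-A units
  J4 still needs (4, 2, 4) but only (3, 6, 2) is free — short on type-C units and type-A units
  J2 still needs (9, 2, 6) but only (3, 6, 2) is free — short on type-C units and type-A units
  J8 still needs (3, 5, 5) but only (3, 6, 2) is free — short on type-A units
  J7 still needs (7, 2, 6) but only (3, 6, 2) is free — short on type-C units and type-A units
Processes that can never finish: J3, J4, J2, J8 and J7.


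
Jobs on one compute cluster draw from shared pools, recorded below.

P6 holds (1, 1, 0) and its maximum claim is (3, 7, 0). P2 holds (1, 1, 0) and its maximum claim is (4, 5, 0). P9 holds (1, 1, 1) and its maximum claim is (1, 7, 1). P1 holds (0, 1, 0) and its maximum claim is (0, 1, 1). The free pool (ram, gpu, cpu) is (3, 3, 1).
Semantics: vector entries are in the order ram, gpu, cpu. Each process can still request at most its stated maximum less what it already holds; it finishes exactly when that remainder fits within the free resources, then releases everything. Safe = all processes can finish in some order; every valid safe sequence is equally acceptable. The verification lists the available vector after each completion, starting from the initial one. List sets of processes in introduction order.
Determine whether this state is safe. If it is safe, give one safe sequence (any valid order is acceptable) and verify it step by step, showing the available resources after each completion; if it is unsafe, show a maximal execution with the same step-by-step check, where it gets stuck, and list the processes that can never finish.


The state is UNSAFE.
Key observation: after P1, P2 complete, (4, 5, 1) is the best the pool ever gets, yet each leftover process wants more gpu.
A maximal execution: P1, P2 — then nothing else fits. Walking it through:
  pool = (3, 3, 1)
  run P1 (needs (0, 0, 1), free (3, 3, 1)); after release of (0, 1, 0) the pool is (3, 4, 1)
  run P2 (needs (3, 4, 0), free (3, 4, 1)); after release of (1, 1, 0) the pool is (4, 5, 1)
  P6 still needs (2, 6, 0) but only (4, 5, 1) is free — short on gpu
  P9 still needs (0, 6, 0) but only (4, 5, 1) is free — short on gpu
Permanently blocked: P6 and P9.


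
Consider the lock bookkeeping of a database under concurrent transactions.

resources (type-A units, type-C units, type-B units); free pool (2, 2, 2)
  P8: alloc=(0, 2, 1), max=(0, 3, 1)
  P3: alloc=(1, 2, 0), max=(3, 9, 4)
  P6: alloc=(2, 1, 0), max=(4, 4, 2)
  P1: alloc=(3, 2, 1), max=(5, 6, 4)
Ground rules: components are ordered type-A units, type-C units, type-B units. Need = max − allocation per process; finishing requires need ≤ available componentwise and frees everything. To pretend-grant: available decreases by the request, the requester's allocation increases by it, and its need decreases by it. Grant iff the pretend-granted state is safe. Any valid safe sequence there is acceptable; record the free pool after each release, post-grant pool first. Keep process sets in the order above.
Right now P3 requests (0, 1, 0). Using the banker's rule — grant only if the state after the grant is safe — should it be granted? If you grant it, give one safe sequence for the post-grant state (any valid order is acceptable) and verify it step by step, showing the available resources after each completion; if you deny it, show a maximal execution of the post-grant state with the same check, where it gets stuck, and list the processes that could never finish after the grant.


GRANT — the state after the grant stays safe, e.g. via P8, P6, P1, P3.
Key observation: with (2, 1, 2) left after the transfer, P8 can run at once — the state stays safe.
Check on the post-grant state, step by step:
  pool = (2, 1, 2)
  run P8 (needs (0, 1, 0), free (2, 1, 2)); after release of (0, 2, 1) the pool is (2, 3, 3)
  run P6 (needs (2, 3, 2), free (2, 3, 3)); after release of (2, 1, 0) the pool is (4, 4, 3)
  run P1 (needs (2, 4, 3), free (4, 4, 3)); after release of (3, 2, 1) the pool is (7, 6, 4)
  run P3 (needs (2, 6, 4), free (7, 6, 4)); after release of (1, 3, 0) the pool is (8, 9, 4)


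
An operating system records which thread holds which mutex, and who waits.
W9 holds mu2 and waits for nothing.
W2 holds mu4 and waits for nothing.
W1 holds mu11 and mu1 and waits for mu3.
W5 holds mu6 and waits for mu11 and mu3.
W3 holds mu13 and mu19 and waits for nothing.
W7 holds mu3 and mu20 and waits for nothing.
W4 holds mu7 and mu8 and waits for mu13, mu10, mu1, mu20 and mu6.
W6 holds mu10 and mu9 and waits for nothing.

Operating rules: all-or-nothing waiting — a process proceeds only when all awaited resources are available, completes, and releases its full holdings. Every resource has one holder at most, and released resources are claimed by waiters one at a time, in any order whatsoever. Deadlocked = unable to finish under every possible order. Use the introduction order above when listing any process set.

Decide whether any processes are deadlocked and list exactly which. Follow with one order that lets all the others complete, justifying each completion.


Nothing here is deadlocked.
Key observation: no waiting chain loops back on itself — every chain ends at a process that waits on nothing, so everyone eventually runs.
A valid finishing order for the others: W7, W9, W1, W3, W2, W6, W5, W4.
Check, step by step:
  W7 waits on nothing -> runs at once and releases mu3 and mu20
  W9 waits on nothing -> runs at once and releases mu2
  run W1 (all its waits — mu3 — are resolved); releases mu11 and mu1
  W3 waits on nothing -> runs at once and releases mu13 and mu19
  W2 waits on nothing -> runs at once and releases mu4
  W6 waits on nothing -> runs at once and releases mu10 and mu9
  run W5 (all its waits — mu11 and mu3 — are resolved); releases mu6
  run W4 (all its waits — mu13, mu10, mu1, mu20 and mu6 — are resolved); releases mu7 and mu8


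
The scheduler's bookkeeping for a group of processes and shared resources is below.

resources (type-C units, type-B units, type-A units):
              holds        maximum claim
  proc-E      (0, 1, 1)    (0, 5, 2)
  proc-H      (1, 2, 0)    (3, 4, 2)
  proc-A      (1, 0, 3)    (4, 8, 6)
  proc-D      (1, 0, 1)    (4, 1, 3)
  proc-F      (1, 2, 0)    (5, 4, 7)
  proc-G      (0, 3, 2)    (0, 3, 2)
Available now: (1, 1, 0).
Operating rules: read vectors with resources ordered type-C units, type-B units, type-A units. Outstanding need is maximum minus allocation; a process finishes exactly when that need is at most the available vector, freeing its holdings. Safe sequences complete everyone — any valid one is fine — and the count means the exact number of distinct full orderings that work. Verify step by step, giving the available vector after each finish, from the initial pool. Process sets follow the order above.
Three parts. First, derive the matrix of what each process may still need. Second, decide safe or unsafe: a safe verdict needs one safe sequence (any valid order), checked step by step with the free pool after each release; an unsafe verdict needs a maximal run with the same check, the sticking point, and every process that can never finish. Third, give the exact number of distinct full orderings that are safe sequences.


(1) Need matrix, components ordered type-C units, type-B units, type-A units:
  proc-E: (0, 4, 1)
  proc-H: (2, 2, 2)
  proc-A: (3, 8, 3)
  proc-D: (3, 1, 2)
  proc-F: (4, 2, 7)
  proc-G: (0, 0, 0)
(2) The state is UNSAFE.
Key observation: proc-G, proc-E can finish, but then (1, 5, 3) is all there is, and the blocked group's type-C units demands exceed it.
Going as far as possible: proc-G, proc-E; after that, nothing fits. Step-by-step check:
  pool = (1, 1, 0)
  proc-G needs (0, 0, 0) <= (1, 1, 0) -> finishes; pool += (0, 3, 2) = (1, 4, 2)
  proc-E needs (0, 4, 1) <= (1, 4, 2) -> finishes; pool += (0, 1, 1) = (1, 5, 3)
  blocked: proc-H wants (2, 2, 2), pool (1, 5, 3) — not enough type-C units
  blocked: proc-A wants (3, 8, 3), pool (1, 5, 3) — not enough type-C units and type-B units
  blocked: proc-D wants (3, 1, 2), pool (1, 5, 3) — not enough type-C units
  blocked: proc-F wants (4, 2, 7), pool (1, 5, 3) — not enough type-C units and type-A units
Never able to finish: proc-H, proc-A, proc-D and proc-F.
(3) Exactly 0 of the possible complete orderings are safe sequences.


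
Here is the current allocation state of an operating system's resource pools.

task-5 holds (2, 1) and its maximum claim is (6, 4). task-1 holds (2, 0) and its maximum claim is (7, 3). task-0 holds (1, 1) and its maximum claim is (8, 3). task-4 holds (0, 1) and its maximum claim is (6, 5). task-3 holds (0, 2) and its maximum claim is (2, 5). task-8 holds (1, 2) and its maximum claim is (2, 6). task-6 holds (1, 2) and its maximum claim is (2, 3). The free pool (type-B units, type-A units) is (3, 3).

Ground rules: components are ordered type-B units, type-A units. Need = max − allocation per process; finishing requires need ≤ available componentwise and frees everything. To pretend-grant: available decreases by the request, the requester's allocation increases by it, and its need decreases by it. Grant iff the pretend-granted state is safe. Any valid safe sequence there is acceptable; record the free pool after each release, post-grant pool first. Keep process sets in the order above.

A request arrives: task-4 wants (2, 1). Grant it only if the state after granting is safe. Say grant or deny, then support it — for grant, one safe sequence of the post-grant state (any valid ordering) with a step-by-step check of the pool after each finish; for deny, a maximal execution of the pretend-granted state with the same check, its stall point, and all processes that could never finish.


DENY: after the grant no complete ordering would exist.
Key observation: the wall is type-B units: completing task-6, task-8, task-3 brings the pool only to (3, 8), and all the rest need more.
After a pretend grant, a maximal execution: task-6, task-8, task-3 — then nothing else fits. Check, step by step:
  pool = (1, 2)
  task-6: need (1, 1) fits (1, 2); releases (1, 2), pool now (2, 4)
  task-8: need (1, 4) fits (2, 4); releases (1, 2), pool now (3, 6)
  task-3: need (2, 3) fits (3, 6); releases (0, 2), pool now (3, 8)
  task-5 cannot run: need (4, 3) vs free (3, 8) (insufficient type-B units)
  task-1 cannot run: need (5, 3) vs free (3, 8) (insufficient type-B units)
  task-0 cannot run: need (7, 2) vs free (3, 8) (insufficient type-B units)
  task-4 cannot run: need (4, 3) vs free (3, 8) (insufficient type-B units)
Had the request been granted, task-5, task-1, task-0 and task-4 could never finish.


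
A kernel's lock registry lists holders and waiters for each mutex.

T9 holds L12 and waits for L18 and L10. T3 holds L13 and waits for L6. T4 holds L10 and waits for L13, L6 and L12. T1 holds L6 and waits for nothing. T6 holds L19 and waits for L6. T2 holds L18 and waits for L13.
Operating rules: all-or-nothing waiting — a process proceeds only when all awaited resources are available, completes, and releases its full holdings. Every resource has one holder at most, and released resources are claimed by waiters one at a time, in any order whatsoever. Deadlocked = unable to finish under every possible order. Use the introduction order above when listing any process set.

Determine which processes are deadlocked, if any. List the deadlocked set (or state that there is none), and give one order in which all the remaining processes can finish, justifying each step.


The deadlocked set is T9 and T4.
Key observation: the knot is the closed ring of waits T9 -> T4 -> T9; no other process is dragged down with it.
One completion order for the rest: T1, T6, T3, T2.
Step-by-step check:
  T1 waits on nothing -> runs at once and releases L6
  T6: everything it awaited (L6) is free; runs, freeing L19
  T3: everything it awaited (L6) is free; runs, freeing L13
  T2: everything it awaited (L13) is free; runs, freeing L18


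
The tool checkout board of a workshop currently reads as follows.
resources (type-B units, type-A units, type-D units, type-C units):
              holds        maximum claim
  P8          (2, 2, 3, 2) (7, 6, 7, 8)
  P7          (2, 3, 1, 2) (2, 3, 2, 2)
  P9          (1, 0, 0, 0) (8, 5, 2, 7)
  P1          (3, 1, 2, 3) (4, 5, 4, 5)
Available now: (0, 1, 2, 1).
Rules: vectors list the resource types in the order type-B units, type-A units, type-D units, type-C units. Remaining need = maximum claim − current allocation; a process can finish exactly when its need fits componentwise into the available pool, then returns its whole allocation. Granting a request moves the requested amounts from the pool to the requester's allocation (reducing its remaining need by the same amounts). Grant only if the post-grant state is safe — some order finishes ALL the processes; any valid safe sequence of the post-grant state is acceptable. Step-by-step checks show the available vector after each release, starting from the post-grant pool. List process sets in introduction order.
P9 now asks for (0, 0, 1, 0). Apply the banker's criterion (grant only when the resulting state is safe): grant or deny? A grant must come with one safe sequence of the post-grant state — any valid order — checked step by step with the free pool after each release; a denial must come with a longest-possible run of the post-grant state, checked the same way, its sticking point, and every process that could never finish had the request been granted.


GRANT: granting preserves safety; a valid post-grant sequence is P7, P1, P8, P9.
Key observation: the transfer keeps a workable pool ((0, 1, 1, 1)); P7 starts the safe sequence.
Check on the post-grant state, step by step:
  pool = (0, 1, 1, 1)
  P7 needs (0, 0, 1, 0) <= (0, 1, 1, 1) -> finishes; pool += (2, 3, 1, 2) = (2, 4, 2, 3)
  P1 needs (1, 4, 2, 2) <= (2, 4, 2, 3) -> finishes; pool += (3, 1, 2, 3) = (5, 5, 4, 6)
  P8 needs (5, 4, 4, 6) <= (5, 5, 4, 6) -> finishes; pool += (2, 2, 3, 2) = (7, 7, 7, 8)
  P9 needs (7, 5, 1, 7) <= (7, 7, 7, 8) -> finishes; pool += (1, 0, 1, 0) = (8, 7, 8, 8)


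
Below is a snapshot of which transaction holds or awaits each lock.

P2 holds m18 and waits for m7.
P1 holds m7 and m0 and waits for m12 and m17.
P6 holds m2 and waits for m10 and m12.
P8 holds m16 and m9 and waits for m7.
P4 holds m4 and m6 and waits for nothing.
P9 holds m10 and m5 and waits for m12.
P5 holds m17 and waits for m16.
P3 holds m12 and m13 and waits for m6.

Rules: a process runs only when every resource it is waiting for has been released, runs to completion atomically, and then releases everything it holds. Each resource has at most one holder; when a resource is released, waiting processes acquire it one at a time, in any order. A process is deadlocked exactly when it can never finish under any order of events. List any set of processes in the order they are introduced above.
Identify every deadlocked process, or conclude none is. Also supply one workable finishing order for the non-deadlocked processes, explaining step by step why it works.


The deadlocked set is P2, P1, P8 and P5.
Key observation: along P1 -> P5 -> P8 -> P1, each member waits on what the next one holds — a deadlock; P2 waits into the deadlock from upstream.
A valid finishing order for the others: P4, P3, P9, P6.
Check, step by step:
  run P4 (it waits on nothing); releases m4 and m6
  P3 waits on m6 — all released -> runs and releases m12 and m13
  P9 waits on m12 — all released -> runs and releases m10 and m5
  P6 waits on m10 and m12 — all released -> runs and releases m2


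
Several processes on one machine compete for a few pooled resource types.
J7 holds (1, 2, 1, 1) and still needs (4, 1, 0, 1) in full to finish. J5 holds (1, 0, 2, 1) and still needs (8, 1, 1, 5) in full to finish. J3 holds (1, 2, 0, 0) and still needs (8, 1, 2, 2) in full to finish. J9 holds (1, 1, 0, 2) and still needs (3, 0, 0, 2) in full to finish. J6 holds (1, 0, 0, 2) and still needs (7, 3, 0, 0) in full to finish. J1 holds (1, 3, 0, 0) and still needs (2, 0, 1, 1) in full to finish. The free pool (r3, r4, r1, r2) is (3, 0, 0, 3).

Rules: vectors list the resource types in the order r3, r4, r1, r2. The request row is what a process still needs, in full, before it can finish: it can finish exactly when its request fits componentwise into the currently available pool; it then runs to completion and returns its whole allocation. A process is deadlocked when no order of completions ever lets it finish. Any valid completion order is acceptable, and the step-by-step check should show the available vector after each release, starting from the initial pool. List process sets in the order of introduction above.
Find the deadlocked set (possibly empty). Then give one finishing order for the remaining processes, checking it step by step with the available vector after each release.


The deadlocked set is J5, J3 and J6.
Key observation: r3 is the bottleneck — with J9, J7, J1 done the pool holds (6, 6, 1, 6), short of every remaining need.
The rest can finish in the order J9, J7, J1. Verifying each step:
  pool = (3, 0, 0, 3)
  run J9 (needs (3, 0, 0, 2), free (3, 0, 0, 3)); after release of (1, 1, 0, 2) the pool is (4, 1, 0, 5)
  run J7 (needs (4, 1, 0, 1), free (4, 1, 0, 5)); after release of (1, 2, 1, 1) the pool is (5, 3, 1, 6)
  run J1 (needs (2, 0, 1, 1), free (5, 3, 1, 6)); after release of (1, 3, 0, 0) the pool is (6, 6, 1, 6)
None of the blocked processes ever fits:
  J5 still needs (8, 1, 1, 5) but only (6, 6, 1, 6) is free — short on r3
  J3 still needs (8, 1, 2, 2) but only (6, 6, 1, 6) is free — short on r3 and r1
  J6 still needs (7, 3, 0, 0) but only (6, 6, 1, 6) is free — short on r3


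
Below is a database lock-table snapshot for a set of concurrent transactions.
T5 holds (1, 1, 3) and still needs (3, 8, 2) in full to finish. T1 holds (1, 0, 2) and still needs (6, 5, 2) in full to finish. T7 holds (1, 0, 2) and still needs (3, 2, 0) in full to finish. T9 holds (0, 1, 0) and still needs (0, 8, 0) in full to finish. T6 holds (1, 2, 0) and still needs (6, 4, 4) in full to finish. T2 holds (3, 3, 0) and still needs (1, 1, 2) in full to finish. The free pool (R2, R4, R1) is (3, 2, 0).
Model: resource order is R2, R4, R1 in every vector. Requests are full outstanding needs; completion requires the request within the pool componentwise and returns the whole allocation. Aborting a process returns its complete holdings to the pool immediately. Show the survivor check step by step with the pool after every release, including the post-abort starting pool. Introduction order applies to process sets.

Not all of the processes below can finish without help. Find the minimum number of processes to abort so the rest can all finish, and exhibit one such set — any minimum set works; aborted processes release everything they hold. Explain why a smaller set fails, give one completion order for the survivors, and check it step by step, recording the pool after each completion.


The answer: abort T5.
Key observation: T9 could never have finished before the abort; with (1, 1, 3) returned by T5, it fits at step 4.
Why nothing smaller works: aborting no one leaves the state deadlocked as given.
The survivors complete as T7, T2, T6, T9, T1. Step-by-step check (starting from the post-abort pool):
  pool = (4, 3, 3)
  T7: need (3, 2, 0) fits (4, 3, 3); releases (1, 0, 2), pool now (5, 3, 5)
  T2: need (1, 1, 2) fits (5, 3, 5); releases (3, 3, 0), pool now (8, 6, 5)
  T6: need (6, 4, 4) fits (8, 6, 5); releases (1, 2, 0), pool now (9, 8, 5)
  T9: need (0, 8, 0) fits (9, 8, 5); releases (0, 1, 0), pool now (9, 9, 5)
  T1: need (6, 5, 2) fits (9, 9, 5); releases (1, 0, 2), pool now (10, 9, 7)


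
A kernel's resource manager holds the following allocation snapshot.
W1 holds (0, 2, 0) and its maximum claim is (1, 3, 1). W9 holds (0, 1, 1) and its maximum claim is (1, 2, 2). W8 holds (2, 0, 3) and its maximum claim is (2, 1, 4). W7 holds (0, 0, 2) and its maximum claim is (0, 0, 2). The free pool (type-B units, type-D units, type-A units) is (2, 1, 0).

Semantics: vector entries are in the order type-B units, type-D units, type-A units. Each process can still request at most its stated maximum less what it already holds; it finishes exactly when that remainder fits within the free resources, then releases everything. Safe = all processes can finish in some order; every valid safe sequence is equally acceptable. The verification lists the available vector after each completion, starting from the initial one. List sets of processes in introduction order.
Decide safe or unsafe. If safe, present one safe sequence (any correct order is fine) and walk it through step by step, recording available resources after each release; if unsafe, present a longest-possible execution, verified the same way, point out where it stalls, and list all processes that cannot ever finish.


The state is SAFE; one workable sequence: W7, W1, W9, W8.
Key observation: W1 is the earliest step where a requested resource binds exactly: need (1, 1, 1), pool (2, 1, 2) at its turn.
Step-by-step check:
  pool = (2, 1, 0)
  W7: need (0, 0, 0) fits (2, 1, 0); releases (0, 0, 2), pool now (2, 1, 2)
  W1: need (1, 1, 1) fits (2, 1, 2); releases (0, 2, 0), pool now (2, 3, 2)
  W9: need (1, 1, 1) fits (2, 3, 2); releases (0, 1, 1), pool now (2, 4, 3)
  W8: need (0, 1, 1) fits (2, 4, 3); releases (2, 0, 3), pool now (4, 4, 6)


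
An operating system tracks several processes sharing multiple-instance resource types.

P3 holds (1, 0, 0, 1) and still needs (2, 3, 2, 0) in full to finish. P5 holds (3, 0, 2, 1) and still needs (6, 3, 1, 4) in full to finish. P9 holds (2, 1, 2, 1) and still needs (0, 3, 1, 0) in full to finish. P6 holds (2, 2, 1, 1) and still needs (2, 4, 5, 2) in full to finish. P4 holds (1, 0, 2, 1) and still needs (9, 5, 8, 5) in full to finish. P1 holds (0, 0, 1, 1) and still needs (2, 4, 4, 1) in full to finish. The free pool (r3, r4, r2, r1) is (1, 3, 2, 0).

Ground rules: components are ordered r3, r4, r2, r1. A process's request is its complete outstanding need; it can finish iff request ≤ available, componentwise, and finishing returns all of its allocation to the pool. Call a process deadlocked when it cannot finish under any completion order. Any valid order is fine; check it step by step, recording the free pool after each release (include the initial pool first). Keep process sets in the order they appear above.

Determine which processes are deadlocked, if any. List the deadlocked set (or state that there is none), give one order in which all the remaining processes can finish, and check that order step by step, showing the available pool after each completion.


Nothing here is deadlocked.
Key observation: there is always a runnable process — P9 first — so the state unwinds completely.
The rest can finish in the order P9, P1, P3, P6, P5, P4. Check, step by step:
  pool = (1, 3, 2, 0)
  run P9 (needs (0, 3, 1, 0), free (1, 3, 2, 0)); after release of (2, 1, 2, 1) the pool is (3, 4, 4, 1)
  run P1 (needs (2, 4, 4, 1), free (3, 4, 4, 1)); after release of (0, 0, 1, 1) the pool is (3, 4, 5, 2)
  run P3 (needs (2, 3, 2, 0), free (3, 4, 5, 2)); after release of (1, 0, 0, 1) the pool is (4, 4, 5, 3)
  run P6 (needs (2, 4, 5, 2), free (4, 4, 5, 3)); after release of (2, 2, 1, 1) the pool is (6, 6, 6, 4)
  run P5 (needs (6, 3, 1, 4), free (6, 6, 6, 4)); after release of (3, 0, 2, 1) the pool is (9, 6, 8, 5)
  run P4 (needs (9, 5, 8, 5), free (9, 6, 8, 5)); after release of (1, 0, 2, 1) the pool is (10, 6, 10, 6)


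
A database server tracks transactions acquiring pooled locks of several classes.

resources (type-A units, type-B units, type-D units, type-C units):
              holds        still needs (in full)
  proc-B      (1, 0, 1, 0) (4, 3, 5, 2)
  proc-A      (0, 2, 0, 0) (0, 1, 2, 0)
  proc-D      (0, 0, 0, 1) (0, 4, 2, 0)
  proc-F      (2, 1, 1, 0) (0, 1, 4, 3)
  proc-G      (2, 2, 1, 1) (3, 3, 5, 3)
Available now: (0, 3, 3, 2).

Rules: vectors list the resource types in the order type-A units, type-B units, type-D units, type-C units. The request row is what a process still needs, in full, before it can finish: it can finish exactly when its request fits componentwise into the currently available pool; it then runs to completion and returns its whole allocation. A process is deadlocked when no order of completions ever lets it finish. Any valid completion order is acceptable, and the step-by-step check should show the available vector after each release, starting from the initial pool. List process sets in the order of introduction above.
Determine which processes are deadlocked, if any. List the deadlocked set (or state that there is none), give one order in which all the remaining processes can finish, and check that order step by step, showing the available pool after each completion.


The deadlocked set is proc-B, proc-F and proc-G.
Key observation: after proc-A, proc-D complete, (0, 5, 3, 3) is the best the pool ever gets, yet each leftover process wants more type-D units.
The rest can finish in the order proc-A, proc-D. Check, step by step:
  pool = (0, 3, 3, 2)
  proc-A needs (0, 1, 2, 0) <= (0, 3, 3, 2) -> finishes; pool += (0, 2, 0, 0) = (0, 5, 3, 2)
  proc-D needs (0, 4, 2, 0) <= (0, 5, 3, 2) -> finishes; pool += (0, 0, 0, 1) = (0, 5, 3, 3)
The stuck group stays short no matter what:
  blocked: proc-B wants (4, 3, 5, 2), pool (0, 5, 3, 3) — not enough type-A units and type-D units
  blocked: proc-F wants (0, 1, 4, 3), pool (0, 5, 3, 3) — not enough type-D units
  blocked: proc-G wants (3, 3, 5, 3), pool (0, 5, 3, 3) — not enough type-A units and type-D units
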